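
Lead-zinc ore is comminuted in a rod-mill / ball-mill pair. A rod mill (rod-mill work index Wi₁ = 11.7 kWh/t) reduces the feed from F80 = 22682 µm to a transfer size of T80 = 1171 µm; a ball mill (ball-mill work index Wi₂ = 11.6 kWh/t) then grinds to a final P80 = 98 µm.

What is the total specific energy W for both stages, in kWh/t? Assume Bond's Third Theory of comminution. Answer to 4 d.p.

W = 10.9701 kWh/t

W = 10 Wi / √P80 − 10 Wi / √F80
Stage 1 (22682→1171 µm, Wi₁=11.7): W₁ = 10·11.7·(0.029223 − 0.006640) = 2.6422 kWh/t
Stage 2 (1171→98 µm, Wi₂=11.6): W₂ = 10·11.6·(0.101015 − 0.029223) = 8.3279 kWh/t
W = W₁ + W₂ = 2.6422 + 8.3279 = 10.9701 kWh/t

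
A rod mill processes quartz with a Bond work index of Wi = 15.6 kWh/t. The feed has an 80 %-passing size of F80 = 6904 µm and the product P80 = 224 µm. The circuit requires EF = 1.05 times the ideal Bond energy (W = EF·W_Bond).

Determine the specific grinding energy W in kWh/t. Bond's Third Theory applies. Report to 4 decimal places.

Bond:  W = 10 Wi (1/√P − 1/√F)
1/√224 = 0.066815;  1/√6904 = 0.012035
W = 10·15.6·(0.066815 − 0.012035) = 8.5457 kWh/t
With EF = 1.05: W = 8.5457·1.05 = 8.9730 kWh/t

W = 8.9730 kWh/t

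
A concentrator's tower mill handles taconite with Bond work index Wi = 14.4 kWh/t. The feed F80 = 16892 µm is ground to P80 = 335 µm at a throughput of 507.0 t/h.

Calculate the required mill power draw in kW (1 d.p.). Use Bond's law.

Bond:  W = 10 Wi (1/√P − 1/√F)
W = 10·14.4·(1/√335 − 1/√16892) = 10·14.4·(0.046942) = 6.7596 kWh/t
Power = W × throughput = 6.7596 kWh/t × 507.0 t/h = 3427.1 kW

P = 3427.1 kW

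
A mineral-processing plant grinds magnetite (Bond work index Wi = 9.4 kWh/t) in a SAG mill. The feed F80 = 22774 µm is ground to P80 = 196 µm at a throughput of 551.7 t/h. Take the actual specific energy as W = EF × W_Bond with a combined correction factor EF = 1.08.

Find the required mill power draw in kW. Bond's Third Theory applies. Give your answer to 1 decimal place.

Bond: W = 10·Wi·(1/√P80 − 1/√F80)
W = 10·9.4·(1/√196 − 1/√22774) = 10·9.4·(0.064802) = 6.0914 kWh/t
W_actual = 1.08 × 6.0914 = 6.5787 kWh/t
P_mill = W·ṁ = 6.5787·551.7 = 3629.5 kW

P = 3629.5 kW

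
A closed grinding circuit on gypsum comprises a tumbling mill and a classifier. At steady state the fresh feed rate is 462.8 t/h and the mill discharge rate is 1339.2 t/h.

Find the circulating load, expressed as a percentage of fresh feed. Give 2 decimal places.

Mill node: discharge = fresh + recycle.
R = M − F = 1339.2 − 462.8 = 876.4 t/h
CL = 100·R/F = 100·876.4/462.8 = 189.37 %

CL = 189.37 %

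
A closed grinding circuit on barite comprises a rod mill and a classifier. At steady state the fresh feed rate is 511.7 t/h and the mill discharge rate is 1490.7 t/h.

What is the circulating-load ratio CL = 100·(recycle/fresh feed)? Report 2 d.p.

Discharge = new feed + return, hence
R = M − F = 1490.7 − 511.7 = 979.0 t/h
CL = 100·R/F = 100·979.0/511.7 = 191.32 %

CL = 191.32 %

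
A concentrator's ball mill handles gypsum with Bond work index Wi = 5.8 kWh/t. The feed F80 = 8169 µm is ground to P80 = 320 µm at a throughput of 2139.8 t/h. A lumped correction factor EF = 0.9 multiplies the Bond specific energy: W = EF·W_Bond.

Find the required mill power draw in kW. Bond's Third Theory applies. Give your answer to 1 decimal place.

W = 10 Wi / √P80 − 10 Wi / √F80
W = 10·5.8·(1/√320 − 1/√8169) = 10·5.8·(0.044838) = 2.6006 kWh/t
Apply correction: 2.6006 × 0.9 = 2.3405 kWh/t
Mill draw = 2.3405 × 2139.8 = 5008.3 kW

P = 5008.3 kW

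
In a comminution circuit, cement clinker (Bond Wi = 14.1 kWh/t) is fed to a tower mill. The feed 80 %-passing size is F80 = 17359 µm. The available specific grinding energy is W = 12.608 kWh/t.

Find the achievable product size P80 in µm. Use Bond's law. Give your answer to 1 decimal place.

W = 10 Wi / √P80 − 10 Wi / √F80
⇒ 1/√P80 = W/(10·Wi) + 1/√F80
  = 12.6080/(10·14.1) + 1/√17359 = 0.089418 + 0.007590 = 0.097008
P80 = (1/0.097008)² = 10.3084² = 106.26 µm

P80 = 106.3 µm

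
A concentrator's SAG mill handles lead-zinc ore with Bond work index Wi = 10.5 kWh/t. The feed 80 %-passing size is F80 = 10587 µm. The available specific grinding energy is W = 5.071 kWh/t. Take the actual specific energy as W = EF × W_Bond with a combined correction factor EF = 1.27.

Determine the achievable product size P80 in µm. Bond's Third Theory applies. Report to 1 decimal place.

W = 10 Wi (P80^-0.5 − F80^-0.5)
W_Bond = W / EF = 5.071 / 1.27 = 3.9929 kWh/t
⇒ 1/√P80 = W_Bond/(10·Wi) + 1/√F80
  = 3.9929/(10·10.5) + 1/√10587 = 0.038028 + 0.009719 = 0.047747
P80 = (1/0.047747)² = 20.9439² = 438.65 µm

P80 = 438.6 µm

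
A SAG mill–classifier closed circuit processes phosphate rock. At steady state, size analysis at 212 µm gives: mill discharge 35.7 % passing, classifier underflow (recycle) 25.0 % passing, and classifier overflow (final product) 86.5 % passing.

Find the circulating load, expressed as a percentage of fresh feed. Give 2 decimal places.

Mass balance on the −212 µm fraction:
Fd + Rd = Ru + Fo ⇒ R/F = (o−d)/(d−u)
r = (86.5 − 35.7)/(35.7 − 25.0) = 50.8/10.7 = 4.7477
CL = 100·r = 474.77 %

CL = 474.77 %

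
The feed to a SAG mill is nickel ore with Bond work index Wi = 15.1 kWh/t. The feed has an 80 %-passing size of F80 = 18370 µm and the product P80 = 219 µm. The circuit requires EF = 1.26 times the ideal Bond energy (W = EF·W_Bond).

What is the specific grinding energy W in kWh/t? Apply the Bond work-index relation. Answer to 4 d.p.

W = 11.4528 kWh/t

W_Bond = 10·Wi·(1/√P₈₀ − 1/√F₈₀)
1/√219 = 0.067574;  1/√18370 = 0.007378
W = 10·15.1·(0.067574 − 0.007378) = 9.0895 kWh/t
Corrected W = EF·W_Bond = 1.26·9.0895 = 11.4528 kWh/t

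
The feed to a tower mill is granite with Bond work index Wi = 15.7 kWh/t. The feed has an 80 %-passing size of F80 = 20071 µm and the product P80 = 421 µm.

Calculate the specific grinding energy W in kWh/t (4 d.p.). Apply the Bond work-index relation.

W = 6.5435 kWh/t

W = 10 Wi (1/√P80 − 1/√F80)  [Bond]
1/√421 = 0.048737;  1/√20071 = 0.007059
W = 10·15.7·(0.048737 − 0.007059) = 6.5435 kWh/t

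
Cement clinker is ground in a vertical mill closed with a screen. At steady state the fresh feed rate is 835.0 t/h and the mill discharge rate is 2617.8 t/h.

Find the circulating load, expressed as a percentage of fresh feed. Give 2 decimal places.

CL = 213.51 %

Discharge = new feed + return, hence
R = M − F = 2617.8 − 835.0 = 1782.8 t/h
CL = 100·R/F = 100·1782.8/835.0 = 213.51 %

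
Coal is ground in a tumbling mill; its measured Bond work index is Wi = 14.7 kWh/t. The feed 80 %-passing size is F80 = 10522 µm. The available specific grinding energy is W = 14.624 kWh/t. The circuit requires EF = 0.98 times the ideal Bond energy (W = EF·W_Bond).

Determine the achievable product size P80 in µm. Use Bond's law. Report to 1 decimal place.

P80 = 80.8 µm

W = 10 Wi / √P80 − 10 Wi / √F80
W_Bond = W / EF = 14.624 / 0.98 = 14.9224 kWh/t
1/√P80 = 1/√F80 + W_Bond/(10·Wi)
  = 14.9224/(10·14.7) + 1/√10522 = 0.101513 + 0.009749 = 0.111262
P80 = (1/0.111262)² = 8.9878² = 80.78 µm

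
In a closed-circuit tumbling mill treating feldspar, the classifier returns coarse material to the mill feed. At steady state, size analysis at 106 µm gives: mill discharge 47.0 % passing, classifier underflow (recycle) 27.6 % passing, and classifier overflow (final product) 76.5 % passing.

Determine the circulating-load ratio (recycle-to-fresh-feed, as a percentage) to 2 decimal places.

CL = 152.06 %

Mass balance on the −106 µm fraction:
Fd + Rd = Ru + Fo ⇒ R/F = (o−d)/(d−u)
r = (76.5 − 47.0)/(47.0 − 27.6) = 29.5/19.4 = 1.5206
CL = 100·r = 152.06 %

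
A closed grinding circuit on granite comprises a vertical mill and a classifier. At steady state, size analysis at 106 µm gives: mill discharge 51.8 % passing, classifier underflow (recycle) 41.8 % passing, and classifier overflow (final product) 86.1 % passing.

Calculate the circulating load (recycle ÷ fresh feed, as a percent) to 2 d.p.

CL = 343.00 %

Classifier node, passing 106 µm:
(1+r)·d = r·u + o ⇒ r = (o−d)/(d−u)
r = (86.1 − 51.8)/(51.8 − 41.8) = 34.3/10.0 = 3.4300
CL = 100·r = 343.00 %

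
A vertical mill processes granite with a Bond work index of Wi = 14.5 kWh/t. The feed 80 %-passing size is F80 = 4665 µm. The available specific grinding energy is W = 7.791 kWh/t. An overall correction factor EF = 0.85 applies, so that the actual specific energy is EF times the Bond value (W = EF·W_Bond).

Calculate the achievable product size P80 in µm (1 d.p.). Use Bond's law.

Bond:  W = 10 Wi (1/√P − 1/√F)
W_Bond = W / EF = 7.791 / 0.85 = 9.1659 kWh/t
1/√P80 = 1/√F80 + W_Bond/(10·Wi)
  = 9.1659/(10·14.5) + 1/√4665 = 0.063213 + 0.014641 = 0.077854
P80 = (1/0.077854)² = 12.8445² = 164.98 µm

P80 = 165.0 µm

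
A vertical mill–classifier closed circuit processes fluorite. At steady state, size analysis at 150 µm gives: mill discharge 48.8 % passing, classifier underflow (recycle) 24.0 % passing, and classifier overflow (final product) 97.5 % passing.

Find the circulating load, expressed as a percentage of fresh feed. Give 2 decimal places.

Let r = R/F. Size balance at 150 µm:
Fd + Rd = Ru + Fo ⇒ R/F = (o−d)/(d−u)
r = (97.5 − 48.8)/(48.8 − 24.0) = 48.7/24.8 = 1.9637
CL = 100·r = 196.37 %

CL = 196.37 %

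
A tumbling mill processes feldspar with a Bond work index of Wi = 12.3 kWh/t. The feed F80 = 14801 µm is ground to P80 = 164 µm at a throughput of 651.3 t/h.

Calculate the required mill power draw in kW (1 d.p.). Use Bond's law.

Bond: W = 10·Wi·(1/√P80 − 1/√F80)
W = 10·12.3·(1/√164 − 1/√14801) = 10·12.3·(0.069867) = 8.5937 kWh/t
P_mill = W·ṁ = 8.5937·651.3 = 5597.1 kW

P = 5597.1 kW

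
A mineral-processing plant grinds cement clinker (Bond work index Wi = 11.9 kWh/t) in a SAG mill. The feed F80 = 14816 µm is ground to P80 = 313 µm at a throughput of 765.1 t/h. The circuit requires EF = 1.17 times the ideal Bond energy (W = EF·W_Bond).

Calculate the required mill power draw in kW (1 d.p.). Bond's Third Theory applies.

W_Bond = 10·Wi·(1/√P₈₀ − 1/√F₈₀)
W = 10·11.9·(1/√313 − 1/√14816) = 10·11.9·(0.048308) = 5.7486 kWh/t
W_actual = 1.17 × 5.7486 = 6.7259 kWh/t
Mill draw = 6.7259 × 765.1 = 5146.0 kW

P = 5146.0 kW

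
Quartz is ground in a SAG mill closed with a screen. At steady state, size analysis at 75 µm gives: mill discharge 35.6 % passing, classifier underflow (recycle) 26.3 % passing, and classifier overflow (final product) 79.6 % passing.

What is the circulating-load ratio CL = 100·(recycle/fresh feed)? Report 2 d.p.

CL = 473.12 %

Two-product formula at 75 µm:
d + r·d = r·u + o → r(d−u) = o−d
r = (79.6 − 35.6)/(35.6 − 26.3) = 44.0/9.3 = 4.7312
CL = 100·r = 473.12 %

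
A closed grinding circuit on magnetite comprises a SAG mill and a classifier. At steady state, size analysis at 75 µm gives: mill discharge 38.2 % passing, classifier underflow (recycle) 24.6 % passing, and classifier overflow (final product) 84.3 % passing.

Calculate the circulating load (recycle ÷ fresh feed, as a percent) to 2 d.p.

CL = 338.97 %

Mass balance on the −75 µm fraction:
(1+r)d = ru + o → r = (o−d)/(d−u)
r = (84.3 − 38.2)/(38.2 − 24.6) = 46.1/13.6 = 3.3897
CL = 100·r = 338.97 %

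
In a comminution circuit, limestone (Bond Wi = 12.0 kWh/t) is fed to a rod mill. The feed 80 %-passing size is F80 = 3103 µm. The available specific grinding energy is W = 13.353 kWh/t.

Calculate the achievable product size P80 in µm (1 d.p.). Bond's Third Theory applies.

P80 = 59.9 µm

W = 10·Wi·(P80^(-½) − F80^(-½))
1/√P80 = 1/√F80 + W/(10·Wi)
  = 13.3530/(10·12.0) + 1/√3103 = 0.111275 + 0.017952 = 0.129227
P80 = (1/0.129227)² = 7.7383² = 59.88 µm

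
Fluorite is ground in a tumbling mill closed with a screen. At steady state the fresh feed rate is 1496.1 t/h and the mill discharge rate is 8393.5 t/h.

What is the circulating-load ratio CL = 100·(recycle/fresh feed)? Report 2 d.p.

Steady state: M = F + R.
R = M − F = 8393.5 − 1496.1 = 6897.4 t/h
CL = 100·R/F = 100·6897.4/1496.1 = 461.03 %

CL = 461.03 %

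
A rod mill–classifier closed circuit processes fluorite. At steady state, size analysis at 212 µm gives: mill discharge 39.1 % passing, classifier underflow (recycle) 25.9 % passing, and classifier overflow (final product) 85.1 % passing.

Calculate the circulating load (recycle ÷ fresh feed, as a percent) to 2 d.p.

Balance %-passing 212 µm (r = R/F):
d + r·d = r·u + o → r(d−u) = o−d
r = (85.1 − 39.1)/(39.1 − 25.9) = 46.0/13.2 = 3.4848
CL = 100·r = 348.48 %

CL = 348.48 %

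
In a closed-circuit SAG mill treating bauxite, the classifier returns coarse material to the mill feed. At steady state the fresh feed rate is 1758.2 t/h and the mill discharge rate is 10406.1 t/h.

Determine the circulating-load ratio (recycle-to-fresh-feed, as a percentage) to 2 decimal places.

Discharge = new feed + return, hence
R = M − F = 10406.1 − 1758.2 = 8647.9 t/h
CL = 100·R/F = 100·8647.9/1758.2 = 491.86 %

CL = 491.86 %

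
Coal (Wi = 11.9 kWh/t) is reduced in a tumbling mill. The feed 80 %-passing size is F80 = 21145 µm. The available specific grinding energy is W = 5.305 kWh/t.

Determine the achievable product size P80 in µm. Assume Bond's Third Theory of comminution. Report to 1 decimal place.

W = 10 Wi (P80^-0.5 − F80^-0.5)
⇒ 1/√P80 = W/(10 Wi) + 1/√F80
  = 5.3050/(10·11.9) + 1/√21145 = 0.044580 + 0.006877 = 0.051457
P80 = (1/0.051457)² = 19.4338² = 377.67 µm

P80 = 377.7 µm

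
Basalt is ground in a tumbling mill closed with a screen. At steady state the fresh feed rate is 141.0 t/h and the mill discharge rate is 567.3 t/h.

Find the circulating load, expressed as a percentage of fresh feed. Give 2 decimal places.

CL = 302.34 %

Steady state: M = F + R.
R = M − F = 567.3 − 141.0 = 426.3 t/h
CL = 100·R/F = 100·426.3/141.0 = 302.34 %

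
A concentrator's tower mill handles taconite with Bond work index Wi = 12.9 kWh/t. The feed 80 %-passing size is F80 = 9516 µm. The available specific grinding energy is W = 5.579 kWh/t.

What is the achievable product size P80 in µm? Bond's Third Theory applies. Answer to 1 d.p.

P80 = 349.4 µm

W = 10·Wi·[P80^(−½) − F80^(−½)]
P80^-0.5 = F80^-0.5 + W/(10 Wi)
  = 5.5790/(10·12.9) + 1/√9516 = 0.043248 + 0.010251 = 0.053499
P80 = (1/0.053499)² = 18.6919² = 349.39 µm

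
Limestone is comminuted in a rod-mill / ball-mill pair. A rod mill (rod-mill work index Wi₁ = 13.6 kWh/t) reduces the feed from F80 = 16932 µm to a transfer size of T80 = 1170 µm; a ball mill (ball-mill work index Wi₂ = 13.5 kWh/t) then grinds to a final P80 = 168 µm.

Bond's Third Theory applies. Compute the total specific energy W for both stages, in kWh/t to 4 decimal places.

W = 10 Wi (P80^-0.5 − F80^-0.5)
Stage 1 (16932→1170 µm, Wi₁=13.6): W₁ = 10·13.6·(0.029235 − 0.007685) = 2.9308 kWh/t
Stage 2 (1170→168 µm, Wi₂=13.5): W₂ = 10·13.5·(0.077152 − 0.029235) = 6.4687 kWh/t
W = W₁ + W₂ = 2.9308 + 6.4687 = 9.3995 kWh/t

W = 9.3995 kWh/t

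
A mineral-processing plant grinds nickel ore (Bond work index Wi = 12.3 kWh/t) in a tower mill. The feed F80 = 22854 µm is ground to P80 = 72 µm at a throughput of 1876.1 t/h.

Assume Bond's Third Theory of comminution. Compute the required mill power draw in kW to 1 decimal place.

P = 25668.9 kW

W = 10 Wi (1/√P80 − 1/√F80)  [Bond]
W = 10·12.3·(1/√72 − 1/√22854) = 10·12.3·(0.111236) = 13.6821 kWh/t
P_mill = W·ṁ = 13.6821·1876.1 = 25668.9 kW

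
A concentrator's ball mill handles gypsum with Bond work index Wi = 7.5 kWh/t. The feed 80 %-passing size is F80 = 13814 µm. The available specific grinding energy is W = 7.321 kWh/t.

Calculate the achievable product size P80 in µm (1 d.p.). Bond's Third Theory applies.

W = 10 Wi (P80^-0.5 − F80^-0.5)
⇒ 1/√P80 = W/(10·Wi) + 1/√F80
  = 7.3210/(10·7.5) + 1/√13814 = 0.097613 + 0.008508 = 0.106122
P80 = (1/0.106122)² = 9.4232² = 88.80 µm

P80 = 88.8 µm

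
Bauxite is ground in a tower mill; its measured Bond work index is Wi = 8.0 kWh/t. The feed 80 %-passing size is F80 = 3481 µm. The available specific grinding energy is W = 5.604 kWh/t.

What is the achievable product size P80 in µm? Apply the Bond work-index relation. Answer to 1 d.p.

P80 = 132.1 µm

Bond: W = 10·Wi·(1/√P80 − 1/√F80)
⇒ 1/√P80 = W/(10·Wi) + 1/√F80
  = 5.6040/(10·8.0) + 1/√3481 = 0.070050 + 0.016949 = 0.086999
P80 = (1/0.086999)² = 11.4944² = 132.12 µm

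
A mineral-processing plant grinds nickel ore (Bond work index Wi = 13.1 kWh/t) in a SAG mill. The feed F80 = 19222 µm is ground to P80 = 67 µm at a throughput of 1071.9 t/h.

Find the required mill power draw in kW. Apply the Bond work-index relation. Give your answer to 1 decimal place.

W_Bond = 10·Wi·(1/√P₈₀ − 1/√F₈₀)
W = 10·13.1·(1/√67 − 1/√19222) = 10·13.1·(0.114957) = 15.0593 kWh/t
Power = W × throughput = 15.0593 kWh/t × 1071.9 t/h = 16142.1 kW

P = 16142.1 kW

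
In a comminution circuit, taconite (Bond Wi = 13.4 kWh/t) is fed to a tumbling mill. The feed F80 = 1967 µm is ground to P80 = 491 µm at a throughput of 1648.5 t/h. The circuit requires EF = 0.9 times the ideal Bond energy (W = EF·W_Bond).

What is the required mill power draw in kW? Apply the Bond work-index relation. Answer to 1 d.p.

W_Bond = 10·Wi·(1/√P₈₀ − 1/√F₈₀)
W = 10·13.4·(1/√491 − 1/√1967) = 10·13.4·(0.022582) = 3.0260 kWh/t
Corrected W = EF·W_Bond = 0.9·3.0260 = 2.7234 kWh/t
P_mill = W·ṁ = 2.7234·1648.5 = 4489.5 kW

P = 4489.5 kW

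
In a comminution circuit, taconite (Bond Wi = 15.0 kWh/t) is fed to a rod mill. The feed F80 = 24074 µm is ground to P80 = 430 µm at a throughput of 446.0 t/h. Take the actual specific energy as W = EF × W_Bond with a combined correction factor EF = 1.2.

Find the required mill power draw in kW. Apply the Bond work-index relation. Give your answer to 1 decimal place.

Bond:  W = 10 Wi (1/√P − 1/√F)
W = 10·15.0·(1/√430 − 1/√24074) = 10·15.0·(0.041779) = 6.2669 kWh/t
W_actual = 1.2 × 6.2669 = 7.5203 kWh/t
P_mill = W·ṁ = 7.5203·446.0 = 3354.0 kW

P = 3354.0 kW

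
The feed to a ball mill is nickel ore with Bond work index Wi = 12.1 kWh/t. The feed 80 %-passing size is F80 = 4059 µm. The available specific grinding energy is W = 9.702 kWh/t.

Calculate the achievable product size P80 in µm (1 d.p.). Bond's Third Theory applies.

P80 = 108.8 µm

W = 10 Wi (1/√P80 − 1/√F80)  [Bond]
1/√P80 = 1/√F80 + W/(10·Wi)
  = 9.7020/(10·12.1) + 1/√4059 = 0.080182 + 0.015696 = 0.095878
P80 = (1/0.095878)² = 10.4299² = 108.78 µm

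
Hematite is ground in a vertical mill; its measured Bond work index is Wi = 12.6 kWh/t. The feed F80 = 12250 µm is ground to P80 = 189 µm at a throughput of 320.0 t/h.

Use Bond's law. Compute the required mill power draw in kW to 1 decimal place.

P = 2568.6 kW

W = 10·Wi·(P80^(-½) − F80^(-½))
W = 10·12.6·(1/√189 − 1/√12250) = 10·12.6·(0.063704) = 8.0267 kWh/t
Power = W × throughput = 8.0267 kWh/t × 320.0 t/h = 2568.6 kW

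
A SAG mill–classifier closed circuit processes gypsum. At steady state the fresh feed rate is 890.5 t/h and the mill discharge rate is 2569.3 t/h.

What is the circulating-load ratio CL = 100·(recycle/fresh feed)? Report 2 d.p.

CL = 188.52 %

M = F + R at steady state, so:
R = M − F = 2569.3 − 890.5 = 1678.8 t/h
CL = 100·R/F = 100·1678.8/890.5 = 188.52 %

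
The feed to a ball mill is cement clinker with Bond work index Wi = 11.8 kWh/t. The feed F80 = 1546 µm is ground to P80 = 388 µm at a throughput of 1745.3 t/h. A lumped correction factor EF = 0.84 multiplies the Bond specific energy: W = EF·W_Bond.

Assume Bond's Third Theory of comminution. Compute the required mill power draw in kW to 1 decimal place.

W = 10 Wi (1/√P80 − 1/√F80)  [Bond]
W = 10·11.8·(1/√388 − 1/√1546) = 10·11.8·(0.025334) = 2.9895 kWh/t
Apply correction: 2.9895 × 0.84 = 2.5112 kWh/t
Mill draw = 2.5112 × 1745.3 = 4382.7 kW

P = 4382.7 kW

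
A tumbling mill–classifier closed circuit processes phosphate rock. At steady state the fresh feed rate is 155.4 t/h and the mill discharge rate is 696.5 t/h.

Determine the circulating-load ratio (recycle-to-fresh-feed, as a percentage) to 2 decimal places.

Discharge = new feed + return, hence
R = M − F = 696.5 − 155.4 = 541.1 t/h
CL = 100·R/F = 100·541.1/155.4 = 348.20 %

CL = 348.20 %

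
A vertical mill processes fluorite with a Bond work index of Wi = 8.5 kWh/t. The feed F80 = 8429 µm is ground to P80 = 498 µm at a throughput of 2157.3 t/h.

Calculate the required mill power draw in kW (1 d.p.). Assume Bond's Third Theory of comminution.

W = 10·Wi·(P80^(-½) − F80^(-½))
W = 10·8.5·(1/√498 − 1/√8429) = 10·8.5·(0.033919) = 2.8831 kWh/t
Mill draw = 2.8831 × 2157.3 = 6219.7 kW

P = 6219.7 kW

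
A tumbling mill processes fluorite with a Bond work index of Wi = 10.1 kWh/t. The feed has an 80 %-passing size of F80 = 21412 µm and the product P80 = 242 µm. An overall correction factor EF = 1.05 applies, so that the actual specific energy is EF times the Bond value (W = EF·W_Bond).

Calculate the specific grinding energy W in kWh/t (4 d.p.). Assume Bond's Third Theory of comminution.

W = 6.0924 kWh/t

W = 10 Wi / √P80 − 10 Wi / √F80
1/√242 = 0.064282;  1/√21412 = 0.006834
W = 10·10.1·(0.064282 − 0.006834) = 5.8023 kWh/t
Corrected W = EF·W_Bond = 1.05·5.8023 = 6.0924 kWh/t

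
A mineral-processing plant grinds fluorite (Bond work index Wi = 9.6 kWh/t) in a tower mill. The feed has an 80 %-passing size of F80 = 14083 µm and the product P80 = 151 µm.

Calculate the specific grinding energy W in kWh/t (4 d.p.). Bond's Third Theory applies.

Bond:  W = 10 Wi (1/√P − 1/√F)
1/√151 = 0.081379;  1/√14083 = 0.008427
W = 10·9.6·(0.081379 − 0.008427) = 7.0034 kWh/t

W = 7.0034 kWh/t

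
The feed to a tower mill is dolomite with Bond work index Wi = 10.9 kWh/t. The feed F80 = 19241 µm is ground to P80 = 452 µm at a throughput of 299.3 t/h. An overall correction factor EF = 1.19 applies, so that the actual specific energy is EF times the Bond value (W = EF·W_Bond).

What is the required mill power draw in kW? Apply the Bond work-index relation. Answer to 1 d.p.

W = 10·Wi·(P80^(-½) − F80^(-½))
W = 10·10.9·(1/√452 − 1/√19241) = 10·10.9·(0.039827) = 4.3411 kWh/t
Corrected W = EF·W_Bond = 1.19·4.3411 = 5.1659 kWh/t
P_mill = W·ṁ = 5.1659·299.3 = 1546.2 kW

P = 1546.2 kW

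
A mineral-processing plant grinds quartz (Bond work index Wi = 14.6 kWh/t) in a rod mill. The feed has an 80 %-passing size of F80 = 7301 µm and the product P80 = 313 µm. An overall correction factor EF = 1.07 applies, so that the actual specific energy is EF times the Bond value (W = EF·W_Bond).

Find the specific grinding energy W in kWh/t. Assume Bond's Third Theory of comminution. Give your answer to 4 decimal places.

W = 10·Wi·(P80^(-½) − F80^(-½))
1/√313 = 0.056523;  1/√7301 = 0.011703
W = 10·14.6·(0.056523 − 0.011703) = 6.5437 kWh/t
Corrected W = EF·W_Bond = 1.07·6.5437 = 7.0018 kWh/t

W = 7.0018 kWh/t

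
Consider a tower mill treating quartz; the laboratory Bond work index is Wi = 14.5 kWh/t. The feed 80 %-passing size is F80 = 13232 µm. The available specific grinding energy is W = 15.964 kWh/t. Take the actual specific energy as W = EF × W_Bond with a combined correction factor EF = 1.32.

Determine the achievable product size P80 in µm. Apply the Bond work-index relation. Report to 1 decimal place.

P80 = 117.9 µm

W = 10·Wi·[P80^(−½) − F80^(−½)]
W_Bond = W / EF = 15.964 / 1.32 = 12.0939 kWh/t
⇒ 1/√P80 = W_Bond/(10·Wi) + 1/√F80
  = 12.0939/(10·14.5) + 1/√13232 = 0.083406 + 0.008693 = 0.092100
P80 = (1/0.092100)² = 10.8578² = 117.89 µm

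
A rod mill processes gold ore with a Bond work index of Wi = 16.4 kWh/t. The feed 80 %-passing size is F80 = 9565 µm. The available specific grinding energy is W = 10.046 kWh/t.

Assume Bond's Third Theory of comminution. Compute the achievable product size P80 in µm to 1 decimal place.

W = 10 Wi (1/√P80 − 1/√F80)  [Bond]
P80^(−½) = W/(10 Wi) + F80^(−½)
  = 10.0460/(10·16.4) + 1/√9565 = 0.061256 + 0.010225 = 0.071481
P80 = (1/0.071481)² = 13.9897² = 195.71 µm

P80 = 195.7 µm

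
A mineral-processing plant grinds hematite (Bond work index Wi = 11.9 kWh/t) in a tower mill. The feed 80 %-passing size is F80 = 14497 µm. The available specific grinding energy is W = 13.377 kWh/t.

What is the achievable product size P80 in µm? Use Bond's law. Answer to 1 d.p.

W_Bond = 10·Wi·(1/√P₈₀ − 1/√F₈₀)
⇒ 1/√P80 = W/(10·Wi) + 1/√F80
  = 13.3770/(10·11.9) + 1/√14497 = 0.112412 + 0.008305 = 0.120717
P80 = (1/0.120717)² = 8.2838² = 68.62 µm

P80 = 68.6 µm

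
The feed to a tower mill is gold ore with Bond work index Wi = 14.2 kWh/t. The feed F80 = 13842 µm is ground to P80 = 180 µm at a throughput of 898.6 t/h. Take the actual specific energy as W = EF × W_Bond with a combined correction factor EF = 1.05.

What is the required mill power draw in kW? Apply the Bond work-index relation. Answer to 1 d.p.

P = 8847.6 kW

W = 10·Wi·[P80^(−½) − F80^(−½)]
W = 10·14.2·(1/√180 − 1/√13842) = 10·14.2·(0.066036) = 9.3771 kWh/t
Apply correction: 9.3771 × 1.05 = 9.8460 kWh/t
Power = W × throughput = 9.8460 kWh/t × 898.6 t/h = 8847.6 kW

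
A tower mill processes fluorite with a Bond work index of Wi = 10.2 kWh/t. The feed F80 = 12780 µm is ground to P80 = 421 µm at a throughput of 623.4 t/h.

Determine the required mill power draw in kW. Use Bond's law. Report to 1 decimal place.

W_Bond = 10·Wi·(1/√P₈₀ − 1/√F₈₀)
W = 10·10.2·(1/√421 − 1/√12780) = 10·10.2·(0.039891) = 4.0689 kWh/t
P = W·T = 4.0689·623.4 = 2536.6 kW

P = 2536.6 kW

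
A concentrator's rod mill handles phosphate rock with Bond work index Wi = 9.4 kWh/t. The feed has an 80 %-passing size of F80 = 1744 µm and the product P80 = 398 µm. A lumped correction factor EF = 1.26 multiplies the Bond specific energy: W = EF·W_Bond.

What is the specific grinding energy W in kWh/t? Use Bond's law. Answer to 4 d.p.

W = 3.1007 kWh/t

W = 10·Wi·[P80^(−½) − F80^(−½)]
1/√398 = 0.050125;  1/√1744 = 0.023946
W = 10·9.4·(0.050125 − 0.023946) = 2.4609 kWh/t
Apply correction: 2.4609 × 1.26 = 3.1007 kWh/t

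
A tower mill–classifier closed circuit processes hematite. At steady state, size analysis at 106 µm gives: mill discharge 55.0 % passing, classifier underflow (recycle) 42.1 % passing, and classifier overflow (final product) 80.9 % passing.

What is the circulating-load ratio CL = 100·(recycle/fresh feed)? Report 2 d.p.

Classifier node, passing 106 µm:
(1+r)d = ru + o → r = (o−d)/(d−u)
r = (80.9 − 55.0)/(55.0 − 42.1) = 25.9/12.9 = 2.0078
CL = 100·r = 200.78 %

CL = 200.78 %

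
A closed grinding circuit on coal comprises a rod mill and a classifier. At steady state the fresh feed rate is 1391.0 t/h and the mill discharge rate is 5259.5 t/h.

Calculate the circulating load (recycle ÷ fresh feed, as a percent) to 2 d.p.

CL = 278.11 %

Discharge = new feed + return, hence
R = M − F = 5259.5 − 1391.0 = 3868.5 t/h
CL = 100·R/F = 100·3868.5/1391.0 = 278.11 %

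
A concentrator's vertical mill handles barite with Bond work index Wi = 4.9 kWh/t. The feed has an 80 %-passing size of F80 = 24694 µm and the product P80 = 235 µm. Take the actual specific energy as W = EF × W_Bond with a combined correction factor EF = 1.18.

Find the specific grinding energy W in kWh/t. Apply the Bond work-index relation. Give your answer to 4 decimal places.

W = 3.4038 kWh/t

W = 10·Wi·(P80^(-½) − F80^(-½))
1/√235 = 0.065233;  1/√24694 = 0.006364
W = 10·4.9·(0.065233 − 0.006364) = 2.8846 kWh/t
Corrected W = EF·W_Bond = 1.18·2.8846 = 3.4038 kWh/t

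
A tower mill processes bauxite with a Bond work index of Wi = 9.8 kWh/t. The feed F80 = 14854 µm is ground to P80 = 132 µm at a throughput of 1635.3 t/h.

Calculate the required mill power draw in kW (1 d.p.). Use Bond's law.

P = 12633.9 kW

Bond:  W = 10 Wi (1/√P − 1/√F)
W = 10·9.8·(1/√132 − 1/√14854) = 10·9.8·(0.078834) = 7.7257 kWh/t
P_mill = W·ṁ = 7.7257·1635.3 = 12633.9 kW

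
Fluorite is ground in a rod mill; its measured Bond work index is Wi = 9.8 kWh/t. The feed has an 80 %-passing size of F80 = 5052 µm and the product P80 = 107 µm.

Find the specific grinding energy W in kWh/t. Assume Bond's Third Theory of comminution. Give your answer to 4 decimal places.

Bond: W = 10·Wi·(1/√P80 − 1/√F80)
1/√107 = 0.096674;  1/√5052 = 0.014069
W = 10·9.8·(0.096674 − 0.014069) = 8.0952 kWh/t

W = 8.0952 kWh/t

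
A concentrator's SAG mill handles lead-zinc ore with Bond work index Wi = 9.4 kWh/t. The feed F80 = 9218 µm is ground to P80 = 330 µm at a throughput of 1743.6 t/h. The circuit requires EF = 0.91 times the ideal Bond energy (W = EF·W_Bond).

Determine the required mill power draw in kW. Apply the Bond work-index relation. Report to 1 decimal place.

P = 6656.9 kW

W = 10 Wi / √P80 − 10 Wi / √F80
W = 10·9.4·(1/√330 − 1/√9218) = 10·9.4·(0.044633) = 4.1955 kWh/t
With EF = 0.91: W = 4.1955·0.91 = 3.8179 kWh/t
Mill draw = 3.8179 × 1743.6 = 6656.9 kW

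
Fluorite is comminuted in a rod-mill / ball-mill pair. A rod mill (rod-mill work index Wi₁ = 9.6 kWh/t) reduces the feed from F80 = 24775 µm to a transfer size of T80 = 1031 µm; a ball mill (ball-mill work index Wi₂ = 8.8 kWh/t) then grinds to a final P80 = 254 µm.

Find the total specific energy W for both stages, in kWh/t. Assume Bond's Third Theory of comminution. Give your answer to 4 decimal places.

W_Bond = 10·Wi·(1/√P₈₀ − 1/√F₈₀)
Stage 1 (24775→1031 µm, Wi₁=9.6): W₁ = 10·9.6·(0.031144 − 0.006353) = 2.3799 kWh/t
Stage 2 (1031→254 µm, Wi₂=8.8): W₂ = 10·8.8·(0.062746 − 0.031144) = 2.7810 kWh/t
W = W₁ + W₂ = 2.3799 + 2.7810 = 5.1609 kWh/t

W = 5.1609 kWh/t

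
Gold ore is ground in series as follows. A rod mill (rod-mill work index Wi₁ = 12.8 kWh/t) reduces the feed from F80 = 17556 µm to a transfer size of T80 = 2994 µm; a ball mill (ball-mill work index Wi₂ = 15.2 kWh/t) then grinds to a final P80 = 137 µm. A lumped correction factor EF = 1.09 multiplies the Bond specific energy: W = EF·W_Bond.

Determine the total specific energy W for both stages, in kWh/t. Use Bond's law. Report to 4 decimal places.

W = 12.6239 kWh/t

W = 10 Wi (1/√P80 − 1/√F80)  [Bond]
Stage 1 (17556→2994 µm, Wi₁=12.8): W₁ = 10·12.8·(0.018276 − 0.007547) = 1.3732 kWh/t
Stage 2 (2994→137 µm, Wi₂=15.2): W₂ = 10·15.2·(0.085436 − 0.018276) = 10.2083 kWh/t
W = W₁ + W₂ = 1.3732 + 10.2083 = 11.5816 kWh/t
With EF = 1.09: W = 11.5816·1.09 = 12.6239 kWh/t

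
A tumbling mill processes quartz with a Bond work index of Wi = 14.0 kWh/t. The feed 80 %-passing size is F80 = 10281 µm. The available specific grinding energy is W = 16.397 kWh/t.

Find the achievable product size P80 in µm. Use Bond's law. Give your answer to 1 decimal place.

P80 = 62.0 µm

W_Bond = 10·Wi·(1/√P₈₀ − 1/√F₈₀)
1/√P80 = 1/√F80 + W/(10·Wi)
  = 16.3970/(10·14.0) + 1/√10281 = 0.117121 + 0.009862 = 0.126984
P80 = (1/0.126984)² = 7.8750² = 62.02 µm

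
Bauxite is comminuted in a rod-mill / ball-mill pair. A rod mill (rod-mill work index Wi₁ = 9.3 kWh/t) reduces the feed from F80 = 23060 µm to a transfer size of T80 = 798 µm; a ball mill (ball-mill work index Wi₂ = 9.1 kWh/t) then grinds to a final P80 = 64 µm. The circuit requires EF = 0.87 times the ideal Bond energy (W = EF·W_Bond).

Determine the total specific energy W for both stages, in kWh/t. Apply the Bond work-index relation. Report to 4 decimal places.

W = 9.4250 kWh/t

W = 10 Wi (1/√P80 − 1/√F80)  [Bond]
Stage 1 (23060→798 µm, Wi₁=9.3): W₁ = 10·9.3·(0.035400 − 0.006585) = 2.6797 kWh/t
Stage 2 (798→64 µm, Wi₂=9.1): W₂ = 10·9.1·(0.125000 − 0.035400) = 8.1536 kWh/t
W = W₁ + W₂ = 2.6797 + 8.1536 = 10.8334 kWh/t
With EF = 0.87: W = 10.8334·0.87 = 9.4250 kWh/t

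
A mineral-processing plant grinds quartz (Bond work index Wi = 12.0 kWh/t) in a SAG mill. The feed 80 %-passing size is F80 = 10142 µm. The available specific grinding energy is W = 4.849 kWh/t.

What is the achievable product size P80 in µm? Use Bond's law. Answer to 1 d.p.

P80 = 394.6 µm

W = 10 Wi (P80^-0.5 − F80^-0.5)
P80^-0.5 = F80^-0.5 + W/(10 Wi)
  = 4.8490/(10·12.0) + 1/√10142 = 0.040408 + 0.009930 = 0.050338
P80 = (1/0.050338)² = 19.8657² = 394.65 µm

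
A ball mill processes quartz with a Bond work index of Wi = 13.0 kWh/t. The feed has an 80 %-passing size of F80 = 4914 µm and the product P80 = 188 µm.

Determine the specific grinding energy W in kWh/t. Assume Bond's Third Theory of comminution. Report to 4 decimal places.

W = 7.6267 kWh/t

W = 10·Wi·[P80^(−½) − F80^(−½)]
1/√188 = 0.072932;  1/√4914 = 0.014265
W = 10·13.0·(0.072932 − 0.014265) = 7.6267 kWh/t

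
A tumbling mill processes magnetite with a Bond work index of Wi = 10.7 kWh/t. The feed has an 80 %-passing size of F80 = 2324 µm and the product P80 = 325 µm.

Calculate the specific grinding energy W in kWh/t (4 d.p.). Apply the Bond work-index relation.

Bond: W = 10·Wi·(1/√P80 − 1/√F80)
1/√325 = 0.055470;  1/√2324 = 0.020743
W = 10·10.7·(0.055470 − 0.020743) = 3.7157 kWh/t

W = 3.7157 kWh/t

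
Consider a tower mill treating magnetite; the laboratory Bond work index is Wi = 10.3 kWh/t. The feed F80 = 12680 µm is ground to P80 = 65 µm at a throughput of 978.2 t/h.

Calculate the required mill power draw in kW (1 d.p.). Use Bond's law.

P = 11602.3 kW

W = 10 Wi / √P80 − 10 Wi / √F80
W = 10·10.3·(1/√65 − 1/√12680) = 10·10.3·(0.115154) = 11.8609 kWh/t
P = W·T = 11.8609·978.2 = 11602.3 kW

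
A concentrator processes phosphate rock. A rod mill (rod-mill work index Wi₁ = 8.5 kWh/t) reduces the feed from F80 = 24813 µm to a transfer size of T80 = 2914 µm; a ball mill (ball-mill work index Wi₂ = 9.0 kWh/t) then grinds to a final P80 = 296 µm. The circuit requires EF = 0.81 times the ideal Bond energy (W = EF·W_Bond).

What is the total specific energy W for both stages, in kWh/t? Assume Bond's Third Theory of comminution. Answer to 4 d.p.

W = 3.7251 kWh/t

W = 10·Wi·[P80^(−½) − F80^(−½)]
Stage 1 (24813→2914 µm, Wi₁=8.5): W₁ = 10·8.5·(0.018525 − 0.006348) = 1.0350 kWh/t
Stage 2 (2914→296 µm, Wi₂=9.0): W₂ = 10·9.0·(0.058124 − 0.018525) = 3.5639 kWh/t
W = W₁ + W₂ = 1.0350 + 3.5639 = 4.5989 kWh/t
With EF = 0.81: W = 4.5989·0.81 = 3.7251 kWh/t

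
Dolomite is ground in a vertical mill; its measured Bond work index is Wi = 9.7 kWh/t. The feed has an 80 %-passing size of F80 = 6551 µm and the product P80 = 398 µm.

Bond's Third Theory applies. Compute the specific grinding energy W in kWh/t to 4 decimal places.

W = 3.6637 kWh/t

W = 10 Wi (1/√P80 − 1/√F80)  [Bond]
1/√398 = 0.050125;  1/√6551 = 0.012355
W = 10·9.7·(0.050125 − 0.012355) = 3.6637 kWh/t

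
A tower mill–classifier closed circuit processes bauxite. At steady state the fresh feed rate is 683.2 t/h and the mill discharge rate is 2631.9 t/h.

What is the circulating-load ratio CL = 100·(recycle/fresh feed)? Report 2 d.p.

CL = 285.23 %

Steady state: M = F + R.
R = M − F = 2631.9 − 683.2 = 1948.7 t/h
CL = 100·R/F = 100·1948.7/683.2 = 285.23 %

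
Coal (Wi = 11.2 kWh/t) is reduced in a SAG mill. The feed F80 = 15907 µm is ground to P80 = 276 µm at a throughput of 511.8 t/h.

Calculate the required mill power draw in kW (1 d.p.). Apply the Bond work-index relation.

W = 10·Wi·[P80^(−½) − F80^(−½)]
W = 10·11.2·(1/√276 − 1/√15907) = 10·11.2·(0.052264) = 5.8536 kWh/t
Mill draw = 5.8536 × 511.8 = 2995.9 kW

P = 2995.9 kW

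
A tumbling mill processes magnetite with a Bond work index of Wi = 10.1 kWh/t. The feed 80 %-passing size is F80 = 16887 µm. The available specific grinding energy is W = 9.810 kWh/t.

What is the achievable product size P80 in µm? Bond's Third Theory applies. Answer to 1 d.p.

P80 = 91.0 µm

Bond: W = 10·Wi·(1/√P80 − 1/√F80)
P80^-0.5 = F80^-0.5 + W/(10 Wi)
  = 9.8100/(10·10.1) + 1/√16887 = 0.097129 + 0.007695 = 0.104824
P80 = (1/0.104824)² = 9.5398² = 91.01 µm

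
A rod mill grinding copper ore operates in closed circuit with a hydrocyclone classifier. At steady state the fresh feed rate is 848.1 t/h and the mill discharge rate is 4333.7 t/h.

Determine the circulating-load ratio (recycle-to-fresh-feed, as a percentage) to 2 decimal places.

CL = 410.99 %

M = F + R at steady state, so:
R = M − F = 4333.7 − 848.1 = 3485.6 t/h
CL = 100·R/F = 100·3485.6/848.1 = 410.99 %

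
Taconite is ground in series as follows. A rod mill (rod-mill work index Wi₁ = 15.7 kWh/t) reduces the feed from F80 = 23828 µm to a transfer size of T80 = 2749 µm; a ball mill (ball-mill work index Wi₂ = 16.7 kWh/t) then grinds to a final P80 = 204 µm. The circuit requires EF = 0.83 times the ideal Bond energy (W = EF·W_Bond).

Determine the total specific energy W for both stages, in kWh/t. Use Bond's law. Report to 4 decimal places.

W = 8.7022 kWh/t

W = 10 Wi / √P80 − 10 Wi / √F80
Stage 1 (23828→2749 µm, Wi₁=15.7): W₁ = 10·15.7·(0.019073 − 0.006478) = 1.9773 kWh/t
Stage 2 (2749→204 µm, Wi₂=16.7): W₂ = 10·16.7·(0.070014 − 0.019073) = 8.5072 kWh/t
W = W₁ + W₂ = 1.9773 + 8.5072 = 10.4845 kWh/t
Corrected W = EF·W_Bond = 0.83·10.4845 = 8.7022 kWh/t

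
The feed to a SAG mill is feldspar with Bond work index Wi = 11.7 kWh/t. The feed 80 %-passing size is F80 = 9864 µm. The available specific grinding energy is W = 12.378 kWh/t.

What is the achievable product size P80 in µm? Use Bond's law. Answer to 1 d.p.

W = 10·Wi·[P80^(−½) − F80^(−½)]
P80^-0.5 = F80^-0.5 + W/(10 Wi)
  = 12.3780/(10·11.7) + 1/√9864 = 0.105795 + 0.010069 = 0.115864
P80 = (1/0.115864)² = 8.6308² = 74.49 µm

P80 = 74.5 µm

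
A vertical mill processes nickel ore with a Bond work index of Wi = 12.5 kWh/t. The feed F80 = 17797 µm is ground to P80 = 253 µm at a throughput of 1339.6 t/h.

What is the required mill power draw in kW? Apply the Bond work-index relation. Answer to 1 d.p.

P = 9272.3 kW

W = 10 Wi / √P80 − 10 Wi / √F80
W = 10·12.5·(1/√253 − 1/√17797) = 10·12.5·(0.055374) = 6.9217 kWh/t
P_mill = W·ṁ = 6.9217·1339.6 = 9272.3 kW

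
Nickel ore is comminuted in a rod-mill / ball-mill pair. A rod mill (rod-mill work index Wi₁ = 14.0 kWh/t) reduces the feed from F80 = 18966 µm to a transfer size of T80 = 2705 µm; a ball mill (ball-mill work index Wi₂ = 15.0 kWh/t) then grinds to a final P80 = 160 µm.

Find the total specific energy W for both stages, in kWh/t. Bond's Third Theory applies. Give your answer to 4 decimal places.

W = 10.6497 kWh/t

Bond: W = 10·Wi·(1/√P80 − 1/√F80)
Stage 1 (18966→2705 µm, Wi₁=14.0): W₁ = 10·14.0·(0.019227 − 0.007261) = 1.6752 kWh/t
Stage 2 (2705→160 µm, Wi₂=15.0): W₂ = 10·15.0·(0.079057 − 0.019227) = 8.9745 kWh/t
W = W₁ + W₂ = 1.6752 + 8.9745 = 10.6497 kWh/t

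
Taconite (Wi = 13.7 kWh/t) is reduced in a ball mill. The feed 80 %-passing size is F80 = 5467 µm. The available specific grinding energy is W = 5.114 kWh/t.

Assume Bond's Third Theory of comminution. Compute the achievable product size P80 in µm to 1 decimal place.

W = 10·Wi·[P80^(−½) − F80^(−½)]
⇒ 1/√P80 = W/(10·Wi) + 1/√F80
  = 5.1140/(10·13.7) + 1/√5467 = 0.037328 + 0.013525 = 0.050853
P80 = (1/0.050853)² = 19.6645² = 386.69 µm

P80 = 386.7 µm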